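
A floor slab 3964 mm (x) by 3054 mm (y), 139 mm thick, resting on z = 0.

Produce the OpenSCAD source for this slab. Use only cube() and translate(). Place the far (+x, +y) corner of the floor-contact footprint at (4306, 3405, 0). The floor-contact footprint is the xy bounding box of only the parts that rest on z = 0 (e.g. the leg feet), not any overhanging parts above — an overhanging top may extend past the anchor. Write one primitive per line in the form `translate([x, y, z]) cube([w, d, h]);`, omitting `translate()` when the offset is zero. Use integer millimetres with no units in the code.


translate([342, 351, 0]) cube([3964, 3054, 139]);


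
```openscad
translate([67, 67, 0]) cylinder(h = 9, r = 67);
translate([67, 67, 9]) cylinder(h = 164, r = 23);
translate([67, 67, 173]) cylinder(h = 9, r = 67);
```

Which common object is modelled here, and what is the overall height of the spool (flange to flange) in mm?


A spool. The overall height is 182 mm.

Three coaxial cylinders, large–small–large — a spool. Two 9 mm flanges and a 164 mm core give 9 + 164 + 9 = 182 mm.


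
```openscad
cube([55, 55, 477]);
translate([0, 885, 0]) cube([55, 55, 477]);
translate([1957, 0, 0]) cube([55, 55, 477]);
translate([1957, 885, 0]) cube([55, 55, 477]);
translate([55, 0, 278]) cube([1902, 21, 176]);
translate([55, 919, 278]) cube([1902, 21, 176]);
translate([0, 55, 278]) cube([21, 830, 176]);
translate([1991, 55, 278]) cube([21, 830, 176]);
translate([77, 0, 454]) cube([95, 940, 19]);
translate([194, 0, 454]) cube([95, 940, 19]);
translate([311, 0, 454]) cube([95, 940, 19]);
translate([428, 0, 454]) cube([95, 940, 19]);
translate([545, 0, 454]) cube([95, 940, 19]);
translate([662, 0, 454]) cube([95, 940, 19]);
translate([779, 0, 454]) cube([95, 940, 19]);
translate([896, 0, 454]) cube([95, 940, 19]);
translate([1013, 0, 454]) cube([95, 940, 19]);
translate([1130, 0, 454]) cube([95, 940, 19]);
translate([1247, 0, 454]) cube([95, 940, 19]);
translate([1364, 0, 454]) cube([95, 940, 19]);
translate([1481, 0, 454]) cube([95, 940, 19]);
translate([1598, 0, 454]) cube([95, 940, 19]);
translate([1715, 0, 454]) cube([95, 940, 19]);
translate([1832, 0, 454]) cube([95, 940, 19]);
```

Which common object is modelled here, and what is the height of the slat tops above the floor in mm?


A bed frame. The slat-top height is 473 mm.

Four posts, four rails, and a row of slats — a bed frame. Slats sit on the rails at z = 278 + 176 = 454; with slat thickness 19, the top is 473 mm.


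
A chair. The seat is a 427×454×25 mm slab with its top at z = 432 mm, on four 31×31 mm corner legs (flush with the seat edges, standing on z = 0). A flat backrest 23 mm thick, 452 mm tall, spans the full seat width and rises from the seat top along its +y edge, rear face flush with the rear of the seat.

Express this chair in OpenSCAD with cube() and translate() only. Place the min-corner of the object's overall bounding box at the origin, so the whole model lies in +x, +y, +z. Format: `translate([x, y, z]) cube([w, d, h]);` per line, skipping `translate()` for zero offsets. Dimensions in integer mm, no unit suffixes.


translate([0, 0, 407]) cube([427, 454, 25]);
cube([31, 31, 407]);
translate([396, 0, 0]) cube([31, 31, 407]);
translate([0, 423, 0]) cube([31, 31, 407]);
translate([396, 423, 0]) cube([31, 31, 407]);
translate([0, 431, 432]) cube([427, 23, 452]);


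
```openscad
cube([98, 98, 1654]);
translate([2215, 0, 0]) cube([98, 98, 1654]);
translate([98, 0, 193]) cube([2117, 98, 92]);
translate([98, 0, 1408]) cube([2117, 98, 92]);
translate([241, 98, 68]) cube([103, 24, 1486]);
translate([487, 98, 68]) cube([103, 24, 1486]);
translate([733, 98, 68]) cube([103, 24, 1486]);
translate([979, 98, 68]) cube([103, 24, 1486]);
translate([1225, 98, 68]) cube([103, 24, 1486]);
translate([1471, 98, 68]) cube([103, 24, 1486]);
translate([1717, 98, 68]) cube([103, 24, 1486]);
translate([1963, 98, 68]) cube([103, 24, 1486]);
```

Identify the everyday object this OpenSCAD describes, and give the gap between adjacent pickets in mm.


A fence section. The picket gap is 143 mm.

Two posts, two rails, 8 pickets — a fence section. Span 2117 mm holds 8 pickets of 103 mm with 9 equal gaps: ⌊(2117 − 8·103) / 9⌋ = 143 mm.


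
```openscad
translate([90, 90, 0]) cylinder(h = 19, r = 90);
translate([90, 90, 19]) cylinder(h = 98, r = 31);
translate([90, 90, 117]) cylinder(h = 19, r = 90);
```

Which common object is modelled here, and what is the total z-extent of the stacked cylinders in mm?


A spool. The overall height is 136 mm.

Three coaxial cylinders, large–small–large — a spool. Two 19 mm flanges and a 98 mm core give 19 + 98 + 19 = 136 mm.


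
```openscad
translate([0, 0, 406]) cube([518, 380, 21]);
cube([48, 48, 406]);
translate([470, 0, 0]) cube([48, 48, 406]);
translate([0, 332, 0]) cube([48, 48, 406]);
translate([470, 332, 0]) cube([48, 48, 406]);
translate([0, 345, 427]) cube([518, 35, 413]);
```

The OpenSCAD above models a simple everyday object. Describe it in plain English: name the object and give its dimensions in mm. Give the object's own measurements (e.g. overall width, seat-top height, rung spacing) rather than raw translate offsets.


A chair. The seat is a 518×380×21 mm slab with its top at z = 427 mm, on four 48×48 mm corner legs (flush with the seat edges, standing on z = 0). A flat backrest 35 mm thick, 413 mm tall, spans the full seat width and rises from the seat top along its +y edge, rear face flush with the rear of the seat.


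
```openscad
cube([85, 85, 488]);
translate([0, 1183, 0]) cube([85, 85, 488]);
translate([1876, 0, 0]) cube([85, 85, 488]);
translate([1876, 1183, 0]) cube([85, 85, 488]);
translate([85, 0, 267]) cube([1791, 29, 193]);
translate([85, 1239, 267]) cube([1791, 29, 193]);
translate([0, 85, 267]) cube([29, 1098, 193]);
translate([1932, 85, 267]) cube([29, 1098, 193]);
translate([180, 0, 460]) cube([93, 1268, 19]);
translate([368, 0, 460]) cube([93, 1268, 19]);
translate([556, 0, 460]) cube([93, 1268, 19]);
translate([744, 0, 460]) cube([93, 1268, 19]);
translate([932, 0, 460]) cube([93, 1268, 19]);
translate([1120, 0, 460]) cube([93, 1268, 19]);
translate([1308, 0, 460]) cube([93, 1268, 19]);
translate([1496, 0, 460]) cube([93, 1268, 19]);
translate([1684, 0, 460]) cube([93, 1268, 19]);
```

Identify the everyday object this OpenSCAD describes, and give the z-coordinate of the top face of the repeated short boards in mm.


A bed frame. The slat-top height is 479 mm.

Four posts, four rails, and a row of slats — a bed frame. Slats sit on the rails at z = 267 + 193 = 460; with slat thickness 19, the top is 479 mm.


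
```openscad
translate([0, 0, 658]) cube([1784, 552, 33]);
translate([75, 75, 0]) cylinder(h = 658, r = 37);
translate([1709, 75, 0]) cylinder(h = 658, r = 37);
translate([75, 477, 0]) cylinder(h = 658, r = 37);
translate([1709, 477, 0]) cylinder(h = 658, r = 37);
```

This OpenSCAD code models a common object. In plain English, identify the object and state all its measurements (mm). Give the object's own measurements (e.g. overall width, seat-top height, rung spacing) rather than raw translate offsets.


A table: top 1784 mm (x) × 552 mm (y), 33 mm thick, upper face at z = 691 mm, on four round legs of 74 mm diameter, each leg's bounding box inset 38 mm from the nearest pair of top edges from z = 0 to the bottom of the top.


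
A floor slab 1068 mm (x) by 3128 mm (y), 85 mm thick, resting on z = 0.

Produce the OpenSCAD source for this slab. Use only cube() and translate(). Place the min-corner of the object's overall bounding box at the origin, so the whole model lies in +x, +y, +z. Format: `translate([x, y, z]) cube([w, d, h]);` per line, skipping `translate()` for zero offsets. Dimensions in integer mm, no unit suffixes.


cube([1068, 3128, 85]);


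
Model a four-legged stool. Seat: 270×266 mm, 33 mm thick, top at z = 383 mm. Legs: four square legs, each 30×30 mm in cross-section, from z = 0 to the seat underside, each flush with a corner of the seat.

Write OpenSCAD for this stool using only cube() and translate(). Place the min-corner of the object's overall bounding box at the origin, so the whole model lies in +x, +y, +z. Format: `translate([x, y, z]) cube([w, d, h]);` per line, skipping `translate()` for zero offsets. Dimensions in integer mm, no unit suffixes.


// leg_h = 383 - 33 = 350
translate([0, 0, 350]) cube([270, 266, 33]);
cube([30, 30, 350]);
translate([240, 0, 0]) cube([30, 30, 350]);
translate([0, 236, 0]) cube([30, 30, 350]);
translate([240, 236, 0]) cube([30, 30, 350]);


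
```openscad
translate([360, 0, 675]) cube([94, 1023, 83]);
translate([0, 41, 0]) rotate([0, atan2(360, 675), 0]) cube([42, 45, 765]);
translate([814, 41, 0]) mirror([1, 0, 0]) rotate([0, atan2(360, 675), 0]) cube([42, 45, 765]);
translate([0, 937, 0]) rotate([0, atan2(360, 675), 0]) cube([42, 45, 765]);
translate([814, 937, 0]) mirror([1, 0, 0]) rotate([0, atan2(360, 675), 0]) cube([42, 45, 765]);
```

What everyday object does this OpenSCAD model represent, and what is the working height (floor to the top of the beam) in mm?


A sawhorse. The overall height is 758 mm.

A beam across two mirrored pairs of raked legs — a sawhorse. The beam's underside is at z = 675 (matching the legs' vertical rise in atan2(360, 675)) and the beam is 83 mm tall, so its top is at 675 + 83 = 758 mm. The raked legs top out at the beam's underside, so that is the highest point.


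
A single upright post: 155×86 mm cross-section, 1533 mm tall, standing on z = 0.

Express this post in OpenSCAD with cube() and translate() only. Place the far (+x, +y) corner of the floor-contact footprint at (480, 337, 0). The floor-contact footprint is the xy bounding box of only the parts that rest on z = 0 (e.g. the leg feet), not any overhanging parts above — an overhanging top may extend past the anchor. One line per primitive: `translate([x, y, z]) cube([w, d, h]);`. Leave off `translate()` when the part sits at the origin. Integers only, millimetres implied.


translate([325, 251, 0]) cube([155, 86, 1533]);


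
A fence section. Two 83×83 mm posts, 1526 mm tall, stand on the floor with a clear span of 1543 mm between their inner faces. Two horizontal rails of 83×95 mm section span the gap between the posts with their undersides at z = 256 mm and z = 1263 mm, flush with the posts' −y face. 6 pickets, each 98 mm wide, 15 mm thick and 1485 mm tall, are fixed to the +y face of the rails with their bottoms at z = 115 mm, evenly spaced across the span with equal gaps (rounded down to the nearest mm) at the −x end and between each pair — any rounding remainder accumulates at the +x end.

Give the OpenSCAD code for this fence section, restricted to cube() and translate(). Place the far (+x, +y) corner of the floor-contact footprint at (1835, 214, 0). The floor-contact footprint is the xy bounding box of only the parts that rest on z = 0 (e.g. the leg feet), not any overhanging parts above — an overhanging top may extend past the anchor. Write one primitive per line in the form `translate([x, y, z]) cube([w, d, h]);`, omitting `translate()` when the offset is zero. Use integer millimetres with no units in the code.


translate([126, 131, 0]) cube([83, 83, 1526]);
translate([1752, 131, 0]) cube([83, 83, 1526]);
translate([209, 131, 256]) cube([1543, 83, 95]);
translate([209, 131, 1263]) cube([1543, 83, 95]);
translate([345, 214, 115]) cube([98, 15, 1485]);
translate([579, 214, 115]) cube([98, 15, 1485]);
translate([813, 214, 115]) cube([98, 15, 1485]);
translate([1047, 214, 115]) cube([98, 15, 1485]);
translate([1281, 214, 115]) cube([98, 15, 1485]);
translate([1515, 214, 115]) cube([98, 15, 1485]);


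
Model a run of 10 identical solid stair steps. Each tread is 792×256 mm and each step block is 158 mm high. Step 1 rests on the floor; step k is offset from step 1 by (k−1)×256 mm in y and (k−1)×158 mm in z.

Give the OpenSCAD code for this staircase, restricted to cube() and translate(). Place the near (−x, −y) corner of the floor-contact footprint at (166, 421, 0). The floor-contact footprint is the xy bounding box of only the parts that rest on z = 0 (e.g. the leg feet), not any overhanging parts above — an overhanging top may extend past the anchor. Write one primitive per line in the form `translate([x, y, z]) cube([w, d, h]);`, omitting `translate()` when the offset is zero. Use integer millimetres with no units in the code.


translate([166, 421, 0]) cube([792, 256, 158]);
translate([166, 677, 158]) cube([792, 256, 158]);
translate([166, 933, 316]) cube([792, 256, 158]);
translate([166, 1189, 474]) cube([792, 256, 158]);
translate([166, 1445, 632]) cube([792, 256, 158]);
translate([166, 1701, 790]) cube([792, 256, 158]);
translate([166, 1957, 948]) cube([792, 256, 158]);
translate([166, 2213, 1106]) cube([792, 256, 158]);
translate([166, 2469, 1264]) cube([792, 256, 158]);
translate([166, 2725, 1422]) cube([792, 256, 158]);


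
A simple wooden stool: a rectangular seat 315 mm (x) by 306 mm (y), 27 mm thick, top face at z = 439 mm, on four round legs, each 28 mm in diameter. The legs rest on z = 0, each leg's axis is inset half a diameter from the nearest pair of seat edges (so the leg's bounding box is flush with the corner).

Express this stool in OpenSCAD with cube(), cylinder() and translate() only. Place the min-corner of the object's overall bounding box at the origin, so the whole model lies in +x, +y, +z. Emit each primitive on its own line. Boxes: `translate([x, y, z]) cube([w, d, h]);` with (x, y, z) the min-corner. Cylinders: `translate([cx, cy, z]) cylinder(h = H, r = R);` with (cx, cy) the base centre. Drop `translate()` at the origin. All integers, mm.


translate([0, 0, 412]) cube([315, 306, 27]);
translate([14, 14, 0]) cylinder(h = 412, r = 14);
translate([301, 14, 0]) cylinder(h = 412, r = 14);
translate([14, 292, 0]) cylinder(h = 412, r = 14);
translate([301, 292, 0]) cylinder(h = 412, r = 14);


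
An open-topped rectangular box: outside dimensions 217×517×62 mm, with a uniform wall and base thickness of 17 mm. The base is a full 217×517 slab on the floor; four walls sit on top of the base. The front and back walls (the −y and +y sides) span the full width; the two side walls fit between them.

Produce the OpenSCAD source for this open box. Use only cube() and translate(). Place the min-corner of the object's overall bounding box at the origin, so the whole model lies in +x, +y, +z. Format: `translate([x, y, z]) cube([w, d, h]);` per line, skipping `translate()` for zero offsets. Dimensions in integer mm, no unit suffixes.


cube([217, 517, 17]);
translate([0, 0, 17]) cube([217, 17, 45]);
translate([0, 500, 17]) cube([217, 17, 45]);
translate([0, 17, 17]) cube([17, 483, 45]);
translate([200, 17, 17]) cube([17, 483, 45]);


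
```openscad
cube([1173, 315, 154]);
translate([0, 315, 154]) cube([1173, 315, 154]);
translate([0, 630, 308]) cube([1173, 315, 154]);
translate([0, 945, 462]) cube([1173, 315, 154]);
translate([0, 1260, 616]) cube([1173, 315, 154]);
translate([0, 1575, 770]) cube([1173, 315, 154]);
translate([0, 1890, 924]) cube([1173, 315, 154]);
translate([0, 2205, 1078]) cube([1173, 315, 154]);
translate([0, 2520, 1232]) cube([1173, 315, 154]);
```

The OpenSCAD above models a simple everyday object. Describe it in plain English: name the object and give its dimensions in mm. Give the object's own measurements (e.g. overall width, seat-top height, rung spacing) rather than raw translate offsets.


A straight staircase of 9 solid steps. Each step is 1173 mm wide (x), 315 mm deep (y, the going) and 154 mm tall (the rise). The first step rests on the floor; each subsequent step sits one going further in +y and one rise higher in +z, directly behind and above the previous step with no overlap.


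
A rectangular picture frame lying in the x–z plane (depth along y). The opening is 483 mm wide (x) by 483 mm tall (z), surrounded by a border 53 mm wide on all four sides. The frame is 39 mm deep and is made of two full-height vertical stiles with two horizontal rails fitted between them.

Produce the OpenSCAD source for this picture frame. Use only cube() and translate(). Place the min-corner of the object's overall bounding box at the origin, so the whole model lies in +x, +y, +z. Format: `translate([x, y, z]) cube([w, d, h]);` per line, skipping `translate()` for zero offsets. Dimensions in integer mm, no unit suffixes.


cube([53, 39, 589]);
translate([536, 0, 0]) cube([53, 39, 589]);
translate([53, 0, 0]) cube([483, 39, 53]);
translate([53, 0, 536]) cube([483, 39, 53]);


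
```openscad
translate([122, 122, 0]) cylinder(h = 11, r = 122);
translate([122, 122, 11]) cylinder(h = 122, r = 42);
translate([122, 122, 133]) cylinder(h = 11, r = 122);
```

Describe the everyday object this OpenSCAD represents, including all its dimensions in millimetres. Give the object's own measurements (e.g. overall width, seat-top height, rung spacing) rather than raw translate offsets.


A spool: two coaxial disc flanges of radius 122 mm and thickness 11 mm, joined by a core cylinder of radius 42 mm and height 122 mm. The lower flange rests on z = 0 and the three cylinders share a vertical axis.


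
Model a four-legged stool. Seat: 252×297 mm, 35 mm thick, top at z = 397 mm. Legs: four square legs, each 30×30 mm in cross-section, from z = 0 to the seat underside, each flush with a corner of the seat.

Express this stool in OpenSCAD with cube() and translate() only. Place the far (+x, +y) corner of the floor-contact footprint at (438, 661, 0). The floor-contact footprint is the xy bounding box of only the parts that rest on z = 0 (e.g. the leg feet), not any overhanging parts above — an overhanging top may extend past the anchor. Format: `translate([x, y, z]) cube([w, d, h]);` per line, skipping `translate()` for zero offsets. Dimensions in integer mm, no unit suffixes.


// leg_h = 397 - 35 = 362
translate([186, 364, 362]) cube([252, 297, 35]);
translate([186, 364, 0]) cube([30, 30, 362]);
translate([408, 364, 0]) cube([30, 30, 362]);
translate([186, 631, 0]) cube([30, 30, 362]);
translate([408, 631, 0]) cube([30, 30, 362]);


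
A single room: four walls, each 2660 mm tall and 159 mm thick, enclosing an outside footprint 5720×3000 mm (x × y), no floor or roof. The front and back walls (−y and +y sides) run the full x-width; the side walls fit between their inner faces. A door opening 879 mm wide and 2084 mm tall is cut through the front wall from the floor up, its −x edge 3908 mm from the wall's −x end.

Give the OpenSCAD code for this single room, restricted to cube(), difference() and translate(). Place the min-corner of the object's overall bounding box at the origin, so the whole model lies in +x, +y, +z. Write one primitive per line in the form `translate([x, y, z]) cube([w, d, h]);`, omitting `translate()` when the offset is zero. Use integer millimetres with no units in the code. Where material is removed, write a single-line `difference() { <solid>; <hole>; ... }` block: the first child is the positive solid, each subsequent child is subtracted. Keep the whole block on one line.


difference() { cube([5720, 159, 2660]); translate([3908, 0, 0]) cube([879, 159, 2084]); }
translate([0, 2841, 0]) cube([5720, 159, 2660]);
translate([0, 159, 0]) cube([159, 2682, 2660]);
translate([5561, 159, 0]) cube([159, 2682, 2660]);


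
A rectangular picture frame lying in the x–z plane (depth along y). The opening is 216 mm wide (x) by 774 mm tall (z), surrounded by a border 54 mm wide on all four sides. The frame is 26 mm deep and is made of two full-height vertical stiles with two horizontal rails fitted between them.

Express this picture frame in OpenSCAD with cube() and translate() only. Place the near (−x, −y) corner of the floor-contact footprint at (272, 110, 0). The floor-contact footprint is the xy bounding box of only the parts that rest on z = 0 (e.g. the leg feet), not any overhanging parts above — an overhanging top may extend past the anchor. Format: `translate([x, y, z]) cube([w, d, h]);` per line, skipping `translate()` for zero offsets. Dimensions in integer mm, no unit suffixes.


translate([272, 110, 0]) cube([54, 26, 882]);
translate([542, 110, 0]) cube([54, 26, 882]);
translate([326, 110, 0]) cube([216, 26, 54]);
translate([326, 110, 828]) cube([216, 26, 54]);


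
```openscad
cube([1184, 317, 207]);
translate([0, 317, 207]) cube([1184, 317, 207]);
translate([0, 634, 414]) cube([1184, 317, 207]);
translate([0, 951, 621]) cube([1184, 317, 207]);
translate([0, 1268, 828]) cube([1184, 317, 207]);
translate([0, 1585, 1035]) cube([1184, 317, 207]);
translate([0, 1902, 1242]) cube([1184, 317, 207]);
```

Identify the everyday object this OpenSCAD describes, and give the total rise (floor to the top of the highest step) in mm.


A staircase. The total rise is 1449 mm.

7 identical blocks, each offset up and back from the previous — a staircase. Each step is 207 mm tall and there are 7 of them, so the total rise is 7 × 207 = 1449 mm.


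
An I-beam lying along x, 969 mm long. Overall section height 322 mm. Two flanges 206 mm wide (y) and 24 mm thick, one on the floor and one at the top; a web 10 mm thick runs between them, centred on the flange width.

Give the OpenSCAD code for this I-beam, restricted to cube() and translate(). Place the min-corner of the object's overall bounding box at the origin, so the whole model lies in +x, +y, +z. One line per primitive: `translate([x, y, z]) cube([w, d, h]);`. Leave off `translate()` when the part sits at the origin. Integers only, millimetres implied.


cube([969, 206, 24]);
translate([0, 98, 24]) cube([969, 10, 274]);
translate([0, 0, 298]) cube([969, 206, 24]);


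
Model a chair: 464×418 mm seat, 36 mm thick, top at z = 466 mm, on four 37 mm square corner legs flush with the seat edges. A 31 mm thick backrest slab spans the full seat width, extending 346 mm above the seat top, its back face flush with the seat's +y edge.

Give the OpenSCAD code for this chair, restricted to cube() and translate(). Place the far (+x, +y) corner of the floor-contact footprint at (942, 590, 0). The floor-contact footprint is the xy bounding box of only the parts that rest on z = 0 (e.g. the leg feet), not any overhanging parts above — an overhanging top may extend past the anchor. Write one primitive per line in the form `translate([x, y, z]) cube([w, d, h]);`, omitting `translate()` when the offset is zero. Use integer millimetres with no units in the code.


translate([478, 172, 430]) cube([464, 418, 36]);
translate([478, 172, 0]) cube([37, 37, 430]);
translate([905, 172, 0]) cube([37, 37, 430]);
translate([478, 553, 0]) cube([37, 37, 430]);
translate([905, 553, 0]) cube([37, 37, 430]);
translate([478, 559, 466]) cube([464, 31, 346]);


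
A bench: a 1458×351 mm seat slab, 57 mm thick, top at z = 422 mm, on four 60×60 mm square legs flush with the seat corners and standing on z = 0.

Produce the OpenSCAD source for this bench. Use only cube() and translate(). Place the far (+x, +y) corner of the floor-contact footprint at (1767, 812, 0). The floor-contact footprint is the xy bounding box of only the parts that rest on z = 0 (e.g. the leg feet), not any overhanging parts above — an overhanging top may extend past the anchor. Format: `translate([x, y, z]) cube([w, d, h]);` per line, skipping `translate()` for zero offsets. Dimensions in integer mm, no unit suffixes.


translate([309, 461, 365]) cube([1458, 351, 57]);
translate([309, 461, 0]) cube([60, 60, 365]);
translate([309, 752, 0]) cube([60, 60, 365]);
translate([1707, 461, 0]) cube([60, 60, 365]);
translate([1707, 752, 0]) cube([60, 60, 365]);


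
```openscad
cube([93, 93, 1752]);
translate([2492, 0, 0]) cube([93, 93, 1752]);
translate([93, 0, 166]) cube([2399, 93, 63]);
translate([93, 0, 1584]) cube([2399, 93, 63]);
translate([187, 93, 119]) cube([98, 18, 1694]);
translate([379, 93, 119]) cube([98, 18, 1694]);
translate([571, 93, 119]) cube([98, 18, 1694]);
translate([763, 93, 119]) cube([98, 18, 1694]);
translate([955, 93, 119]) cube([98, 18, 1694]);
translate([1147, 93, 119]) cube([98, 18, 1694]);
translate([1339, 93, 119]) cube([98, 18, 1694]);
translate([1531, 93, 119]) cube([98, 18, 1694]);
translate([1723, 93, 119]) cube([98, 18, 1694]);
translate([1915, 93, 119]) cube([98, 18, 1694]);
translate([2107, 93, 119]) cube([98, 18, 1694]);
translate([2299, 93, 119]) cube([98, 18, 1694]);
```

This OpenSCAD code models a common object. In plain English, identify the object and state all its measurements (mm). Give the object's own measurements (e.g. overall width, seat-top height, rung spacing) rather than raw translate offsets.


A fence section. Two 93×93 mm posts, 1752 mm tall, stand on the floor with a clear span of 2399 mm between their inner faces. Two horizontal rails of 93×63 mm section span the gap between the posts with their undersides at z = 166 mm and z = 1584 mm, flush with the posts' −y face. 12 pickets, each 98 mm wide, 18 mm thick and 1694 mm tall, are fixed to the +y face of the rails with their bottoms at z = 119 mm, spaced across the span with a 94 mm gap after the −x post and between neighbouring pickets, with 95 mm left before the +x post.


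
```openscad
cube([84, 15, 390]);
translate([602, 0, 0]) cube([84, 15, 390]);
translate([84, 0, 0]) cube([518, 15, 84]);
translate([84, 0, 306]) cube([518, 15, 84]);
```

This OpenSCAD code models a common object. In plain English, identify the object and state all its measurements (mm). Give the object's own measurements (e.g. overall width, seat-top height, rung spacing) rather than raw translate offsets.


A rectangular picture frame lying in the x–z plane (depth along y). The opening is 518 mm wide (x) by 222 mm tall (z), surrounded by a border 84 mm wide on all four sides. The frame is 15 mm deep and is made of two full-height vertical stiles with two horizontal rails fitted between them.


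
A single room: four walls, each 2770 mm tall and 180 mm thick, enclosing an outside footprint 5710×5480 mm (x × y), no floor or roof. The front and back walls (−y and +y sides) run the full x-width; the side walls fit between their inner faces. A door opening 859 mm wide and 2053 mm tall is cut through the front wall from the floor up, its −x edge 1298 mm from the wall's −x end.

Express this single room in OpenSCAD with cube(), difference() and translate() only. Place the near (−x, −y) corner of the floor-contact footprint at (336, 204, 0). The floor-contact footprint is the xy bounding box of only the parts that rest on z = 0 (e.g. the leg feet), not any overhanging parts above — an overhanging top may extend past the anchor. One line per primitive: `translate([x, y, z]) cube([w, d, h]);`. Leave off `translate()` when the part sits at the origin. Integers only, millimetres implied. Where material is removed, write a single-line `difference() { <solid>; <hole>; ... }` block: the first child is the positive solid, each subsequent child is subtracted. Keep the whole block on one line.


difference() { translate([336, 204, 0]) cube([5710, 180, 2770]); translate([1634, 204, 0]) cube([859, 180, 2053]); }
translate([336, 5504, 0]) cube([5710, 180, 2770]);
translate([336, 384, 0]) cube([180, 5120, 2770]);
translate([5866, 384, 0]) cube([180, 5120, 2770]);


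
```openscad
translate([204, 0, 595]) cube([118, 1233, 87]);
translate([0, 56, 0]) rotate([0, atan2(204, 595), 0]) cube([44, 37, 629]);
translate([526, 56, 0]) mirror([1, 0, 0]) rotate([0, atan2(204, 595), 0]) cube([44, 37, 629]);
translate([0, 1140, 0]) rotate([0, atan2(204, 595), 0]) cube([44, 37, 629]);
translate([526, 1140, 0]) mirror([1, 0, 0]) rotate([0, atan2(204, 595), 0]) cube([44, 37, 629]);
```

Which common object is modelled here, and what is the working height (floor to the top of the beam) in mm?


A sawhorse. The overall height is 682 mm.

A beam across two mirrored pairs of raked legs — a sawhorse. The beam's underside is at z = 595 (matching the legs' vertical rise in atan2(204, 595)) and the beam is 87 mm tall, so its top is at 595 + 87 = 682 mm. The raked legs top out at the beam's underside, so that is the highest point.


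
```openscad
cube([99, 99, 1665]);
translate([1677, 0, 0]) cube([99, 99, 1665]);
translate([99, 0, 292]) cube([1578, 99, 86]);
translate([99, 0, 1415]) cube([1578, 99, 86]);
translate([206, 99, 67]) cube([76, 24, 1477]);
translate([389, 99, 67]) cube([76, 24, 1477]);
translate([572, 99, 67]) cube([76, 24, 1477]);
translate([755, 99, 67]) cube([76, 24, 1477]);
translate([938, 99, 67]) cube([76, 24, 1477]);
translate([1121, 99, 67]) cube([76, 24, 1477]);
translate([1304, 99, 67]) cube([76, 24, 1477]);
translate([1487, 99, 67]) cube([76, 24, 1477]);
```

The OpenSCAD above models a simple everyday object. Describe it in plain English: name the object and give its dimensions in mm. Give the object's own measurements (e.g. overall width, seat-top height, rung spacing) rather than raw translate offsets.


A fence section. Two 99×99 mm posts, 1665 mm tall, stand on the floor with a clear span of 1578 mm between their inner faces. Two horizontal rails of 99×86 mm section span the gap between the posts with their undersides at z = 292 mm and z = 1415 mm, flush with the posts' −y face. 8 pickets, each 76 mm wide, 24 mm thick and 1477 mm tall, are fixed to the +y face of the rails with their bottoms at z = 67 mm, spaced across the span with a 107 mm gap after the −x post and between neighbouring pickets, with 114 mm left before the +x post.


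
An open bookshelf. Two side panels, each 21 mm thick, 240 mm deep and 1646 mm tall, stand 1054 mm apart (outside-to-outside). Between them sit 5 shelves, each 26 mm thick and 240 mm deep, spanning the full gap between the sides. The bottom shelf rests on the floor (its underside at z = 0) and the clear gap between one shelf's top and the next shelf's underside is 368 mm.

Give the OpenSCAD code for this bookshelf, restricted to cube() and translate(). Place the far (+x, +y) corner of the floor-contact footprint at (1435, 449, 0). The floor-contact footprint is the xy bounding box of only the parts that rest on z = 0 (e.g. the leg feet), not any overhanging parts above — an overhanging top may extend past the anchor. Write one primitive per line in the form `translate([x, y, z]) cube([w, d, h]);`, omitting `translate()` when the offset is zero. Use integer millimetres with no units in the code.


translate([381, 209, 0]) cube([21, 240, 1646]);
translate([1414, 209, 0]) cube([21, 240, 1646]);
translate([402, 209, 0]) cube([1012, 240, 26]);
translate([402, 209, 394]) cube([1012, 240, 26]);
translate([402, 209, 788]) cube([1012, 240, 26]);
translate([402, 209, 1182]) cube([1012, 240, 26]);
translate([402, 209, 1576]) cube([1012, 240, 26]);


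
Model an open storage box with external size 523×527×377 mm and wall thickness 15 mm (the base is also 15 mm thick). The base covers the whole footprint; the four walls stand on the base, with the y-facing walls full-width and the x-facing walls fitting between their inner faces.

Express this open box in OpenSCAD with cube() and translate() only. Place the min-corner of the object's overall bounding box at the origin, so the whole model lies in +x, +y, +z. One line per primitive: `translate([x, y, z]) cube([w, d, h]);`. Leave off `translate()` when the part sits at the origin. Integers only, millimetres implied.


cube([523, 527, 15]);
translate([0, 0, 15]) cube([523, 15, 362]);
translate([0, 512, 15]) cube([523, 15, 362]);
translate([0, 15, 15]) cube([15, 497, 362]);
translate([508, 15, 15]) cube([15, 497, 362]);


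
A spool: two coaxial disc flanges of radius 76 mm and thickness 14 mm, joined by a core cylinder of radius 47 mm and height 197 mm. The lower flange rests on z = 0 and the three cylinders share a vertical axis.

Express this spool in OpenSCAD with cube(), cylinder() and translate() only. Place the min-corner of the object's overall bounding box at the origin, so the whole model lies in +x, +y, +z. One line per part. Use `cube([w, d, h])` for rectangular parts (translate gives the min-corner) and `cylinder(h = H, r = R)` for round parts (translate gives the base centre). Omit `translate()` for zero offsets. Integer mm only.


translate([76, 76, 0]) cylinder(h = 14, r = 76);
translate([76, 76, 14]) cylinder(h = 197, r = 47);
translate([76, 76, 211]) cylinder(h = 14, r = 76);


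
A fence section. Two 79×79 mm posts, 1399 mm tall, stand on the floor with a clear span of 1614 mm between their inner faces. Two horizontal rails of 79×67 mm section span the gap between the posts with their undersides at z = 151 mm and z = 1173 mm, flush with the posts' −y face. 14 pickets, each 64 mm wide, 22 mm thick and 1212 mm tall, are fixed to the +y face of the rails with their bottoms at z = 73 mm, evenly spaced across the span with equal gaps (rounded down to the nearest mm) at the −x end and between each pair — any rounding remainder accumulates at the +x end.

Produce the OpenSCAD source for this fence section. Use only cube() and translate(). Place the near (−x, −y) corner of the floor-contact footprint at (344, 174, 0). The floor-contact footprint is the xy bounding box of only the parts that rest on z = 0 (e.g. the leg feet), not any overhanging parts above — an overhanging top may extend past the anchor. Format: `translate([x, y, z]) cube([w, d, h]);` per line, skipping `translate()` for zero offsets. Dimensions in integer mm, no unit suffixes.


translate([344, 174, 0]) cube([79, 79, 1399]);
translate([2037, 174, 0]) cube([79, 79, 1399]);
translate([423, 174, 151]) cube([1614, 79, 67]);
translate([423, 174, 1173]) cube([1614, 79, 67]);
translate([470, 253, 73]) cube([64, 22, 1212]);
translate([581, 253, 73]) cube([64, 22, 1212]);
translate([692, 253, 73]) cube([64, 22, 1212]);
translate([803, 253, 73]) cube([64, 22, 1212]);
translate([914, 253, 73]) cube([64, 22, 1212]);
translate([1025, 253, 73]) cube([64, 22, 1212]);
translate([1136, 253, 73]) cube([64, 22, 1212]);
translate([1247, 253, 73]) cube([64, 22, 1212]);
translate([1358, 253, 73]) cube([64, 22, 1212]);
translate([1469, 253, 73]) cube([64, 22, 1212]);
translate([1580, 253, 73]) cube([64, 22, 1212]);
translate([1691, 253, 73]) cube([64, 22, 1212]);
translate([1802, 253, 73]) cube([64, 22, 1212]);
translate([1913, 253, 73]) cube([64, 22, 1212]);


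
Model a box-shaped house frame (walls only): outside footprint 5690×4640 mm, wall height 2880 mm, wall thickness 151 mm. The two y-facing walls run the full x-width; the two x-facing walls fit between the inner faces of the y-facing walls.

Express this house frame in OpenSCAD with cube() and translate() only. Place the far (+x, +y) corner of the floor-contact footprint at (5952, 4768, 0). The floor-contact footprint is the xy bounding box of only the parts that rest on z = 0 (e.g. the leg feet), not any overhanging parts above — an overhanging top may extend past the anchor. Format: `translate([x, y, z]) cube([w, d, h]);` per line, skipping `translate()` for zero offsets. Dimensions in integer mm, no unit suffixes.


translate([262, 128, 0]) cube([5690, 151, 2880]);
translate([262, 4617, 0]) cube([5690, 151, 2880]);
translate([262, 279, 0]) cube([151, 4338, 2880]);
translate([5801, 279, 0]) cube([151, 4338, 2880]);


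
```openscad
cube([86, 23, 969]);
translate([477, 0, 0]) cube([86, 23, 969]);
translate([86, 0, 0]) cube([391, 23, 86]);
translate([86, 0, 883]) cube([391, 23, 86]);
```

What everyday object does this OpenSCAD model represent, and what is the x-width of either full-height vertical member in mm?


A picture frame. The border width is 86 mm.

Four thin pieces enclosing a rectangular opening — a picture frame. The two full-height stiles are 969 mm tall; the top rail sits at z = 883 and is 86 mm tall, so the border above the opening is 969 − 883 = 86 mm, matching the stile x-width.


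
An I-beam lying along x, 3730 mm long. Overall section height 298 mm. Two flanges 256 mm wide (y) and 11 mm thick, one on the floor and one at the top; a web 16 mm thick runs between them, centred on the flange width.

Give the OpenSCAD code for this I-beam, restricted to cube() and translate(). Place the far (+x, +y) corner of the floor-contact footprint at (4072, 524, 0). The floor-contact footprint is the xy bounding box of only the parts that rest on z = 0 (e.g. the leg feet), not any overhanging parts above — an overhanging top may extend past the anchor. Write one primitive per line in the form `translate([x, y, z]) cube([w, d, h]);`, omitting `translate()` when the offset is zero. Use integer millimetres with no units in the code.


translate([342, 268, 0]) cube([3730, 256, 11]);
translate([342, 388, 11]) cube([3730, 16, 276]);
translate([342, 268, 287]) cube([3730, 256, 11]);


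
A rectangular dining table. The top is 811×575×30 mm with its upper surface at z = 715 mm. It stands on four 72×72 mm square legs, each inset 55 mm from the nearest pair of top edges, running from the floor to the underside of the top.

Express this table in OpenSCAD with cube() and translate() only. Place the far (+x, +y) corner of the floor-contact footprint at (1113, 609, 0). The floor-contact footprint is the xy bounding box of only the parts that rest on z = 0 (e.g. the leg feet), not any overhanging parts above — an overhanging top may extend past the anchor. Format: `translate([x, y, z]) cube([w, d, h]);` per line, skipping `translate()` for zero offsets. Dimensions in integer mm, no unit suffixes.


// leg_h = 715 - 30 = 685
translate([357, 89, 685]) cube([811, 575, 30]);
translate([412, 144, 0]) cube([72, 72, 685]);
translate([1041, 144, 0]) cube([72, 72, 685]);
translate([412, 537, 0]) cube([72, 72, 685]);
translate([1041, 537, 0]) cube([72, 72, 685]);


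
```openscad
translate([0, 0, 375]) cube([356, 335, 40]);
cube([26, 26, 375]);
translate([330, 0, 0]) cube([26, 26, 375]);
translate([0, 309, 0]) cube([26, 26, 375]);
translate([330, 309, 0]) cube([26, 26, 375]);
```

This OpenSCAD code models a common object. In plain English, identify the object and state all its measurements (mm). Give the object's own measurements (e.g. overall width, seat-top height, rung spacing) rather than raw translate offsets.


A four-legged stool. The seat is a 356×335×40 mm slab whose top surface is at z = 415 mm; four square legs, each 26×26 mm in cross-section, run from the floor (z = 0) to the underside of the seat, each flush with a corner of the seat.


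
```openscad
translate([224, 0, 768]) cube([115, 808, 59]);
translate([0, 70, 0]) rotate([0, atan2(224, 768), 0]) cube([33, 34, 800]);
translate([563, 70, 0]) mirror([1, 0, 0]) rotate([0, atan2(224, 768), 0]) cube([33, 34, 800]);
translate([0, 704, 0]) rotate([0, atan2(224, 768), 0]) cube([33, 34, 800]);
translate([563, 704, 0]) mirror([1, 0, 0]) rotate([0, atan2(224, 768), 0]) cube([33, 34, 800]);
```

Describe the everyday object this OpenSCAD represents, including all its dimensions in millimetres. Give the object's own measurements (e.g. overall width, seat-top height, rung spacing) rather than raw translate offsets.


A sawhorse. A 115×808×59 mm beam (x, y, z) sits on two A-frame leg pairs. Each pair is two raked legs of 33×34 mm section (34 mm along y) splaying symmetrically in x. Each leg rises 768 mm vertically over 224 mm of horizontal reach and is 800 mm long along its own axis. Every leg's outer bottom edge rests on the floor and its outer top edge meets a bottom edge of the beam — the left legs (tilting toward +x) meet the beam's −x bottom edge, the right legs (their mirror images, tilting toward −x) meet its +x bottom edge — so the leg tops tuck under the beam, the beam's underside is 768 mm above the floor, and the feet are 563 mm apart outside-to-outside with the beam centred between them. The two leg pairs are set in 70 mm from either end of the beam.


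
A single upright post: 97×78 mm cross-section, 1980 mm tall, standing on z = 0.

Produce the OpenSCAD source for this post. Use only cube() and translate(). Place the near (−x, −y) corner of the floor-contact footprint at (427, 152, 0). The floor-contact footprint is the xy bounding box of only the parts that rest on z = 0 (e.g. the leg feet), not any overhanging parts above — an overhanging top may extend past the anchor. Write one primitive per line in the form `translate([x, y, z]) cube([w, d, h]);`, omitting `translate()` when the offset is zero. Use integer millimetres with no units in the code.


translate([427, 152, 0]) cube([97, 78, 1980]);
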